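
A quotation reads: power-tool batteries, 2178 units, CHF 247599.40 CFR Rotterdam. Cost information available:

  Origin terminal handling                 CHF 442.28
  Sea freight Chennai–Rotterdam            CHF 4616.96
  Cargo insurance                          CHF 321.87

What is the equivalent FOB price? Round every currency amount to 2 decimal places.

FOB price: CHF 242982.44

Not relevant to the conversion: origin terminal — on the seller under both CFR and FOB; already in the CFR price and stays in the FOB price. insurance — on the buyer under both terms; not part of either seller's price.
From CFR to FOB, the seller no longer bears: freight.
FOB price = 247599.40 − 4616.96 = 242982.44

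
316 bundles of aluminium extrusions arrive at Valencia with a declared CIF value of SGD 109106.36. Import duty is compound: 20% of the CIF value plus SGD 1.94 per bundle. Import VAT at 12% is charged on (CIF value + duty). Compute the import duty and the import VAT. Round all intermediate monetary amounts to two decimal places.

Import duty: SGD 22434.31; import VAT: SGD 15784.88

Ad valorem component: 109106.36 × 20% = 21821.27
Specific component: 316 × 1.94 = 613.04
Import duty = 21821.27 + 613.04 = 22434.31
VAT base = CIF + duty = 109106.36 + 22434.31 = 131540.67
Import VAT = 131540.67 × 12% = 15784.88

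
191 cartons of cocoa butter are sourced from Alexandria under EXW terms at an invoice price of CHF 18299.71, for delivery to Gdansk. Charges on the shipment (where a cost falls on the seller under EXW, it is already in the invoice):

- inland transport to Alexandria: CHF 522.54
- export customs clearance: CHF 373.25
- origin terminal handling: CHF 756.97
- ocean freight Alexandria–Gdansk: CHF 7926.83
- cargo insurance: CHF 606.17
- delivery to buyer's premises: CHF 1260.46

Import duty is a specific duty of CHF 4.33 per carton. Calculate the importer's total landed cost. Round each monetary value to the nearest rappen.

Total landed cost: CHF 30572.96

EXW: the seller makes goods available at their premises; the buyer bears all onward costs.
CIF value = EXW price + inland to port + export clearance + origin terminal + freight + insurance = 18299.71 + 522.54 + 373.25 + 756.97 + 7926.83 + 606.17 = 28485.47
Import duty = 191 × 4.33 = 827.03
Buyer bears: inland to port 522.54 + export clearance 373.25 + origin terminal 756.97 + freight 7926.83 + insurance 606.17 + delivery 1260.46 + duty 827.03 = 12273.25
Landed cost = invoice 18299.71 + 12273.25 = 30572.96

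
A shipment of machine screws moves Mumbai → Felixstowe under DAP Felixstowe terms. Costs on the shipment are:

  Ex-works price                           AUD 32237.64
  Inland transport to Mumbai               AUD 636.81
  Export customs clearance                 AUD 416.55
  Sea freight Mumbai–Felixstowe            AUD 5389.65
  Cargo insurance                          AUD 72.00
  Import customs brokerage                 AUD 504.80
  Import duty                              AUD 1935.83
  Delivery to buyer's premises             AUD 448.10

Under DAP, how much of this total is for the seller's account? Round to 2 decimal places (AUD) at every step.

Seller's account: AUD 39200.75

DAP: the seller bears all costs to the named destination except import duty and clearance.
Seller's account: goods 32237.64 + inland to port 636.81 + export clearance 416.55 + freight 5389.65 + insurance 72.00 + delivery 448.10 = 39200.75
Buyer's account: brokerage 504.80 + duty 1935.83 = 2440.63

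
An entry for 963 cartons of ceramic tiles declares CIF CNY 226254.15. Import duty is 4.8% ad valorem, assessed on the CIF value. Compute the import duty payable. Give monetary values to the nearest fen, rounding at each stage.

Import duty = 226254.15 × 4.8% = 10860.20

Import duty: CNY 10860.20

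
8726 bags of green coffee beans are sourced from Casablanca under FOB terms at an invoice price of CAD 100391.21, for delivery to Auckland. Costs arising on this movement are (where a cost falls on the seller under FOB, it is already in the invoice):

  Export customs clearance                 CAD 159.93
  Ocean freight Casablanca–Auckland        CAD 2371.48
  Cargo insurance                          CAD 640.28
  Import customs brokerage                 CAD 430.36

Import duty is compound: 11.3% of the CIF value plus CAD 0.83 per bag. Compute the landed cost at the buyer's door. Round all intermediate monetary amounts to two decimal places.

Total landed cost: CAD 122760.45

FOB: the seller bears costs until goods are on board at the origin port; the buyer bears freight, insurance and all costs thereafter.
Already in the invoice (seller's account under FOB): export clearance — exclude.
CIF value = FOB price + freight + insurance = 100391.21 + 2371.48 + 640.28 = 103402.97
Ad valorem component: 103402.97 × 11.3% = 11684.54
Specific component: 8726 × 0.83 = 7242.58
Import duty = 11684.54 + 7242.58 = 18927.12
Buyer bears: freight 2371.48 + insurance 640.28 + brokerage 430.36 + duty 18927.12 = 22369.24
Landed cost = invoice 100391.21 + 22369.24 = 122760.45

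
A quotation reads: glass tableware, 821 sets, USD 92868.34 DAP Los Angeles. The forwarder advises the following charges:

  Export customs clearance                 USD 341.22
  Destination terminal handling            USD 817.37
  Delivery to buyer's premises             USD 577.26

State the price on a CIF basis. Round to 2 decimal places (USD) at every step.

Not relevant to the conversion: export clearance — on the seller under both DAP and CIF; already in the DAP price and stays in the CIF price.
From DAP to CIF, the seller no longer bears: destination terminal, delivery.
CIF price = 92868.34 − 817.37 − 577.26 = 91473.71

CIF price: USD 91473.71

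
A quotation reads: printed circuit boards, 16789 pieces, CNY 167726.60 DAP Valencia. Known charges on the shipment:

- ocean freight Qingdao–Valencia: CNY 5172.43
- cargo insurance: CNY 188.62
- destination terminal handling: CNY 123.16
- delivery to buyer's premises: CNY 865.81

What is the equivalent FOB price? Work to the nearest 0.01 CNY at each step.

FOB price: CNY 161376.58

From DAP to FOB, the seller no longer bears: freight, insurance, destination terminal, delivery.
FOB price = 167726.60 − 5172.43 − 188.62 − 123.16 − 865.81 = 161376.58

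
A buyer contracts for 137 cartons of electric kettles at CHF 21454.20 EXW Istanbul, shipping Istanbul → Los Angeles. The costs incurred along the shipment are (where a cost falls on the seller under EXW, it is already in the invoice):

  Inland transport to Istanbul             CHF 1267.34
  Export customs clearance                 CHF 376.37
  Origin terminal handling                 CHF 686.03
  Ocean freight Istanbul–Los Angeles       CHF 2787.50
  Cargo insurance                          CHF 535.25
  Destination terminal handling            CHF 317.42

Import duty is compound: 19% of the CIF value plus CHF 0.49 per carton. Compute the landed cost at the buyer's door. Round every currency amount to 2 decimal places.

EXW: the seller makes goods available at their premises; the buyer bears all onward costs.
CIF value = EXW price + inland to port + export clearance + origin terminal + freight + insurance = 21454.20 + 1267.34 + 376.37 + 686.03 + 2787.50 + 535.25 = 27106.69
Ad valorem component: 27106.69 × 19% = 5150.27
Specific component: 137 × 0.49 = 67.13
Import duty = 5150.27 + 67.13 = 5217.40
Buyer bears: inland to port 1267.34 + export clearance 376.37 + origin terminal 686.03 + freight 2787.50 + insurance 535.25 + destination terminal 317.42 + duty 5217.40 = 11187.31
Landed cost = invoice 21454.20 + 11187.31 = 32641.51

Total landed cost: CHF 32641.51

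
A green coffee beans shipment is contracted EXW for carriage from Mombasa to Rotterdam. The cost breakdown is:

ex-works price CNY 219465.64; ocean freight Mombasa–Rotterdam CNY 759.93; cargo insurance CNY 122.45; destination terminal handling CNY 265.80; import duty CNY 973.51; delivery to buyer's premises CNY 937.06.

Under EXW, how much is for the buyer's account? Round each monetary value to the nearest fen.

EXW: the seller makes goods available at their premises; the buyer bears all onward costs.
Seller's account: goods 219465.64 = 219465.64
Buyer's account: freight 759.93 + insurance 122.45 + destination terminal 265.80 + duty 973.51 + delivery 937.06 = 3058.75

Buyer's account: CNY 3058.75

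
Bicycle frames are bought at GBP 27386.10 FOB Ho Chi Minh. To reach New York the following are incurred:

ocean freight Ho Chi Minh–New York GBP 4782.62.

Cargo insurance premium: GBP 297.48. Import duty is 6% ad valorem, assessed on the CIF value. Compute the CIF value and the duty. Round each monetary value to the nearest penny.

CIF value: GBP 32466.20; import duty: GBP 1947.97

CIF = FOB price + freight + insurance
CIF = 27386.10 + 4782.62 + 297.48 = 32466.20
Import duty = 32466.20 × 6% = 1947.97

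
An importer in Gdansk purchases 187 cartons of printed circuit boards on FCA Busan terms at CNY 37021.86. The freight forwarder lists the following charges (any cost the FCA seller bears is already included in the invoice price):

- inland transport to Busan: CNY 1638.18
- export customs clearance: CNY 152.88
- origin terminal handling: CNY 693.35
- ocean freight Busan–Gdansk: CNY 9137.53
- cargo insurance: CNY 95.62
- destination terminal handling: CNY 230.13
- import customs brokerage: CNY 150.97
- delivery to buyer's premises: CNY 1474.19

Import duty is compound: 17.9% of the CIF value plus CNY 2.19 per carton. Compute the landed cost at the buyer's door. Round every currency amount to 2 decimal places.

Total landed cost: CNY 57616.94

FCA: the seller delivers export-cleared goods to the carrier; the buyer bears costs from that point.
Already in the invoice (seller's account under FCA): inland to port, export clearance — exclude.
CIF value = FCA price + origin terminal + freight + insurance = 37021.86 + 693.35 + 9137.53 + 95.62 = 46948.36
Ad valorem component: 46948.36 × 17.9% = 8403.76
Specific component: 187 × 2.19 = 409.53
Import duty = 8403.76 + 409.53 = 8813.29
Buyer bears: origin terminal 693.35 + freight 9137.53 + insurance 95.62 + destination terminal 230.13 + brokerage 150.97 + delivery 1474.19 + duty 8813.29 = 20595.08
Landed cost = invoice 37021.86 + 20595.08 = 57616.94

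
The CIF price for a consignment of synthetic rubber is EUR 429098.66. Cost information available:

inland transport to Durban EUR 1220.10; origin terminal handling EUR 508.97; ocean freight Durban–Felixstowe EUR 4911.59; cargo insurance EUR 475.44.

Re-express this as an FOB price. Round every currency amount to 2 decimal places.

FOB price: EUR 423711.63

Not relevant to the conversion: origin terminal, inland to port — on the seller under both CIF and FOB; already in the CIF price and stays in the FOB price.
From CIF to FOB, the seller no longer bears: freight, insurance.
FOB price = 429098.66 − 4911.59 − 475.44 = 423711.63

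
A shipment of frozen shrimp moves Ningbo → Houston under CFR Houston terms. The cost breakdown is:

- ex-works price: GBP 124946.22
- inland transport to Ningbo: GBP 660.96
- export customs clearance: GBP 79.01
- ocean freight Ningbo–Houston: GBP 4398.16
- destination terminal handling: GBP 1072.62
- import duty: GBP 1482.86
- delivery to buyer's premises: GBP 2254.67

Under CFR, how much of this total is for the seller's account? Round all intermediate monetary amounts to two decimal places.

Seller's account: GBP 130084.35

CFR: the seller pays costs through ocean freight to the destination port, but not insurance.
Seller's account: goods 124946.22 + inland to port 660.96 + export clearance 79.01 + freight 4398.16 = 130084.35
Buyer's account: destination terminal 1072.62 + duty 1482.86 + delivery 2254.67 = 4810.15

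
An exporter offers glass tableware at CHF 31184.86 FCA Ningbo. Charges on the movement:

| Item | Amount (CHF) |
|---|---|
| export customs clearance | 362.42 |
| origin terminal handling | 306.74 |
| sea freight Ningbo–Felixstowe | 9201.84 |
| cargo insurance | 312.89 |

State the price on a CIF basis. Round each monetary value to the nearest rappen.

Not relevant to the conversion: export clearance — on the seller under both FCA and CIF; already in the FCA price and stays in the CIF price.
From FCA to CIF, the seller additionally bears: origin terminal, freight, insurance.
CIF price = 31184.86 + 306.74 + 9201.84 + 312.89 = 41006.33

CIF price: CHF 41006.33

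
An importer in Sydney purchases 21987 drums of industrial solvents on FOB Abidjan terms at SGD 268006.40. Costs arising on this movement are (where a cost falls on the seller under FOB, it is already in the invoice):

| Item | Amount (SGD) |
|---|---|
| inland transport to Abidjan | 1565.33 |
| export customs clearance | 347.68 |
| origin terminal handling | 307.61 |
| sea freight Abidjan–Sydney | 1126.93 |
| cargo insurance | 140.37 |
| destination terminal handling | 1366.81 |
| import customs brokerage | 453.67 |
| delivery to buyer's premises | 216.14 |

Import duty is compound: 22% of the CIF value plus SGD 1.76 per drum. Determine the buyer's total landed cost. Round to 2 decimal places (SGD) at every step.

Total landed cost: SGD 369247.65

FOB: the seller bears costs until goods are on board at the origin port; the buyer bears freight, insurance and all costs thereafter.
Already in the invoice (seller's account under FOB): inland to port, export clearance, origin terminal — exclude.
CIF value = FOB price + freight + insurance = 268006.40 + 1126.93 + 140.37 = 269273.70
Ad valorem component: 269273.70 × 22% = 59240.21
Specific component: 21987 × 1.76 = 38697.12
Import duty = 59240.21 + 38697.12 = 97937.33
Buyer bears: freight 1126.93 + insurance 140.37 + destination terminal 1366.81 + brokerage 453.67 + delivery 216.14 + duty 97937.33 = 101241.25
Landed cost = invoice 268006.40 + 101241.25 = 369247.65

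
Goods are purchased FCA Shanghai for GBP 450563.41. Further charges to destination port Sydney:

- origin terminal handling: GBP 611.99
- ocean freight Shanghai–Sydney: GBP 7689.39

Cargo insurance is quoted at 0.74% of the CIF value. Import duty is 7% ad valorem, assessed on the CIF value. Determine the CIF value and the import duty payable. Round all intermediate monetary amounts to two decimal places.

CIF value: GBP 462285.70; import duty: GBP 32360.00

Let C be the CIF value. C = FCA price + pre-shipment costs + freight + 0.74% × C
C − 0.74% × C = 450563.41 + 611.99 + 7689.39
0.9926 × C = 458864.79
C = 458864.79 / 0.9926 = 462285.70
Insurance premium = 0.74% × 462285.70 = 3420.91
Import duty = 462285.70 × 7% = 32360.00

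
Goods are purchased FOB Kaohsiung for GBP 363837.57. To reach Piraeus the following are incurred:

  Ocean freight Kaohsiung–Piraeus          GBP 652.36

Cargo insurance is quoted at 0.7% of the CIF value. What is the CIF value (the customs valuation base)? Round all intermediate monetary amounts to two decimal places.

CIF value: GBP 367059.35

Let C be the CIF value. C = FOB price + freight + 0.7% × C
C − 0.7% × C = 363837.57 + 652.36
0.993 × C = 364489.93
C = 364489.93 / 0.993 = 367059.35
Insurance premium = 0.7% × 367059.35 = 2569.42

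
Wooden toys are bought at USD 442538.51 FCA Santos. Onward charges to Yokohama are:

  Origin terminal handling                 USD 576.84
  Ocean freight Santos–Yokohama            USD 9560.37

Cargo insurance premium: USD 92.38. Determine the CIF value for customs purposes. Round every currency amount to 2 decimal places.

CIF value: USD 452768.10

CIF = FCA price + pre-shipment costs + freight + insurance
CIF = 442538.51 + 576.84 + 9560.37 + 92.38 = 452768.10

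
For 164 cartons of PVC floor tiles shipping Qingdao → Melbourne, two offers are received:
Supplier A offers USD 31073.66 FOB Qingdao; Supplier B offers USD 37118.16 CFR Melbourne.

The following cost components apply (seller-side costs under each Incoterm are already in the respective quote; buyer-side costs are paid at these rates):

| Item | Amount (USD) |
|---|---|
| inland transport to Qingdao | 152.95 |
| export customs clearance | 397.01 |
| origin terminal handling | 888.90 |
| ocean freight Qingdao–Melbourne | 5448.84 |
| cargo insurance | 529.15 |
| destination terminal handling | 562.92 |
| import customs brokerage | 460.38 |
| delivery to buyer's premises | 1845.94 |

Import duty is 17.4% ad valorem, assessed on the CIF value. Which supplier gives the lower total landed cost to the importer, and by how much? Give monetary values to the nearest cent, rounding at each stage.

Supplier A (FOB):
CIF value = FOB price + freight + insurance = 31073.66 + 5448.84 + 529.15 = 37051.65
Import duty = 37051.65 × 17.4% = 6446.99
Buyer bears (A): 5448.84 + 529.15 + 562.92 + 460.38 + 1845.94 = 8847.23
Landed cost (A) = invoice 31073.66 + 8847.23 + duty 6446.99 = 46367.88
Supplier B (CFR):
CIF value = CFR price + insurance = 37118.16 + 529.15 = 37647.31
Import duty = 37647.31 × 17.4% = 6550.63
Buyer bears (B): 529.15 + 562.92 + 460.38 + 1845.94 = 3398.39
Landed cost (B) = invoice 37118.16 + 3398.39 + duty 6550.63 = 47067.18
Difference = |46367.88 − 47067.18| = 699.30

Supplier A is cheaper by USD 699.30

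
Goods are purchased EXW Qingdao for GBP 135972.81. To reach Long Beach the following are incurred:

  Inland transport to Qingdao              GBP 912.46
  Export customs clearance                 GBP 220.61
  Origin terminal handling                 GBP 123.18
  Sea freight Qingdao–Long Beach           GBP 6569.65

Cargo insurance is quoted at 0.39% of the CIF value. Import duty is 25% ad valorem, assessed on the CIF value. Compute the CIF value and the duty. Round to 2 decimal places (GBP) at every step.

CIF value: GBP 144361.72; import duty: GBP 36090.43

Let C be the CIF value. C = EXW price + pre-shipment costs + freight + 0.39% × C
C − 0.39% × C = 135972.81 + 912.46 + 220.61 + 123.18 + 6569.65
0.9961 × C = 143798.71
C = 143798.71 / 0.9961 = 144361.72
Insurance premium = 0.39% × 144361.72 = 563.01
Import duty = 144361.72 × 25% = 36090.43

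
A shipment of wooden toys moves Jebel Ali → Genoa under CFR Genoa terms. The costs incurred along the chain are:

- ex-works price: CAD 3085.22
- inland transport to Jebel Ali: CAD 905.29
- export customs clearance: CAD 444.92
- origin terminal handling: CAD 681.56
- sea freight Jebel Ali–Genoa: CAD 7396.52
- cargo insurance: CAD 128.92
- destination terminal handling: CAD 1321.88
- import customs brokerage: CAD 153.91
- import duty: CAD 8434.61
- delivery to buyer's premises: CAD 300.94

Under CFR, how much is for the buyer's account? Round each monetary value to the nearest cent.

Buyer's account: CAD 10340.26

CFR: the seller pays costs through ocean freight to the destination port, but not insurance.
Seller's account: goods 3085.22 + inland to port 905.29 + export clearance 444.92 + origin terminal 681.56 + freight 7396.52 = 12513.51
Buyer's account: insurance 128.92 + destination terminal 1321.88 + brokerage 153.91 + duty 8434.61 + delivery 300.94 = 10340.26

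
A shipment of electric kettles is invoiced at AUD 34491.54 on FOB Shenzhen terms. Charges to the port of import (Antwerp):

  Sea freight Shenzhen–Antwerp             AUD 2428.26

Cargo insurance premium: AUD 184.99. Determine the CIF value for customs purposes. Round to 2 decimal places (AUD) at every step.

CIF = FOB price + freight + insurance
CIF = 34491.54 + 2428.26 + 184.99 = 37104.79

CIF value: AUD 37104.79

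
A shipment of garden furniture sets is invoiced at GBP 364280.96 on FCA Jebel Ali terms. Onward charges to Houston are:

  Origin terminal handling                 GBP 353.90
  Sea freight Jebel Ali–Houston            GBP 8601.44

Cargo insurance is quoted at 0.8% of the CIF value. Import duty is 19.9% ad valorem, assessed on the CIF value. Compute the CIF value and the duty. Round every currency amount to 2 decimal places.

Let C be the CIF value. C = FCA price + pre-shipment costs + freight + 0.8% × C
C − 0.8% × C = 364280.96 + 353.90 + 8601.44
0.992 × C = 373236.30
C = 373236.30 / 0.992 = 376246.27
Insurance premium = 0.8% × 376246.27 = 3009.97
Import duty = 376246.27 × 19.9% = 74873.01

CIF value: GBP 376246.27; import duty: GBP 74873.01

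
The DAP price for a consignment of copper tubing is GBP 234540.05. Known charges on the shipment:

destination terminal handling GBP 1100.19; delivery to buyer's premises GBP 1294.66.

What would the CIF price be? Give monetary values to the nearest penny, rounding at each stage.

From DAP to CIF, the seller no longer bears: destination terminal, delivery.
CIF price = 234540.05 − 1100.19 − 1294.66 = 232145.20

CIF price: GBP 232145.20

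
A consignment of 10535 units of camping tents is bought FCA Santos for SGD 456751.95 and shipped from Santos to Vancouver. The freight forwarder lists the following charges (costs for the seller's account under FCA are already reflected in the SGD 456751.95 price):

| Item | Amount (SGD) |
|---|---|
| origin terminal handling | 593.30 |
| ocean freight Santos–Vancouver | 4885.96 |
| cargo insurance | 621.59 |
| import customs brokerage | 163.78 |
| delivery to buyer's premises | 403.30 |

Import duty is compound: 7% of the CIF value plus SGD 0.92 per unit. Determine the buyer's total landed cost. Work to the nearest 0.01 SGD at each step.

FCA: the seller delivers export-cleared goods to the carrier; the buyer bears costs from that point.
CIF value = FCA price + origin terminal + freight + insurance = 456751.95 + 593.30 + 4885.96 + 621.59 = 462852.80
Ad valorem component: 462852.80 × 7% = 32399.70
Specific component: 10535 × 0.92 = 9692.20
Import duty = 32399.70 + 9692.20 = 42091.90
Buyer bears: origin terminal 593.30 + freight 4885.96 + insurance 621.59 + brokerage 163.78 + delivery 403.30 + duty 42091.90 = 48759.83
Landed cost = invoice 456751.95 + 48759.83 = 505511.78

Total landed cost: SGD 505511.78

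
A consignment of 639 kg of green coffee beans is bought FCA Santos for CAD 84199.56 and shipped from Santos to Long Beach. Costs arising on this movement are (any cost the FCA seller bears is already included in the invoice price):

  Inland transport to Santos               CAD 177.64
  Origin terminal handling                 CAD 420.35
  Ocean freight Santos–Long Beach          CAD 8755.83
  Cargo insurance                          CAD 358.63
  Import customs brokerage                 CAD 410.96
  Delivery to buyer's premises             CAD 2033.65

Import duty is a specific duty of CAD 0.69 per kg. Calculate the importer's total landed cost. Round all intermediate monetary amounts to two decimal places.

Total landed cost: CAD 96619.89

FCA: the seller delivers export-cleared goods to the carrier; the buyer bears costs from that point.
Already in the invoice (seller's account under FCA): inland to port — exclude.
CIF value = FCA price + origin terminal + freight + insurance = 84199.56 + 420.35 + 8755.83 + 358.63 = 93734.37
Import duty = 639 × 0.69 = 440.91
Buyer bears: origin terminal 420.35 + freight 8755.83 + insurance 358.63 + brokerage 410.96 + delivery 2033.65 + duty 440.91 = 12420.33
Landed cost = invoice 84199.56 + 12420.33 = 96619.89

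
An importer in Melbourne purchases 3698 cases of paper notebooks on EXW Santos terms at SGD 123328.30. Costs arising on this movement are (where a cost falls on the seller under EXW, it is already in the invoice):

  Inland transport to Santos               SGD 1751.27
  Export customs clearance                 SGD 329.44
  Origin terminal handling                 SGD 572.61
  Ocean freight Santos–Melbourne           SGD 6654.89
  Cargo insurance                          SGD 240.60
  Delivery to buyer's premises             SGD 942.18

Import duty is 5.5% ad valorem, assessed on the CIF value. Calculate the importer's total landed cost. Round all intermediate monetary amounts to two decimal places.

Total landed cost: SGD 141127.53

EXW: the seller makes goods available at their premises; the buyer bears all onward costs.
CIF value = EXW price + inland to port + export clearance + origin terminal + freight + insurance = 123328.30 + 1751.27 + 329.44 + 572.61 + 6654.89 + 240.60 = 132877.11
Import duty = 132877.11 × 5.5% = 7308.24
Buyer bears: inland to port 1751.27 + export clearance 329.44 + origin terminal 572.61 + freight 6654.89 + insurance 240.60 + delivery 942.18 + duty 7308.24 = 17799.23
Landed cost = invoice 123328.30 + 17799.23 = 141127.53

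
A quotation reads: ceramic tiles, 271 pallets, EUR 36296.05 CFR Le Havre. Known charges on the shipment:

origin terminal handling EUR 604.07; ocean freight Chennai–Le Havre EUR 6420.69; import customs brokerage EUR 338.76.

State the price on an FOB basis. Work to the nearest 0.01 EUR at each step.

FOB price: EUR 29875.36

Not relevant to the conversion: origin terminal — on the seller under both CFR and FOB; already in the CFR price and stays in the FOB price. brokerage — on the buyer under both terms; not part of either seller's price.
From CFR to FOB, the seller no longer bears: freight.
FOB price = 36296.05 − 6420.69 = 29875.36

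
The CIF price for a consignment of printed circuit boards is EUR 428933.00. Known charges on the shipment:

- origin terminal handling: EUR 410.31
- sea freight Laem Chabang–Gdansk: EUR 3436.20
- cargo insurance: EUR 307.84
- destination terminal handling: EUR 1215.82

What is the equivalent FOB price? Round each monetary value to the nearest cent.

Not relevant to the conversion: origin terminal — on the seller under both CIF and FOB; already in the CIF price and stays in the FOB price. destination terminal — on the buyer under both terms; not part of either seller's price.
From CIF to FOB, the seller no longer bears: freight, insurance.
FOB price = 428933.00 − 3436.20 − 307.84 = 425188.96

FOB price: EUR 425188.96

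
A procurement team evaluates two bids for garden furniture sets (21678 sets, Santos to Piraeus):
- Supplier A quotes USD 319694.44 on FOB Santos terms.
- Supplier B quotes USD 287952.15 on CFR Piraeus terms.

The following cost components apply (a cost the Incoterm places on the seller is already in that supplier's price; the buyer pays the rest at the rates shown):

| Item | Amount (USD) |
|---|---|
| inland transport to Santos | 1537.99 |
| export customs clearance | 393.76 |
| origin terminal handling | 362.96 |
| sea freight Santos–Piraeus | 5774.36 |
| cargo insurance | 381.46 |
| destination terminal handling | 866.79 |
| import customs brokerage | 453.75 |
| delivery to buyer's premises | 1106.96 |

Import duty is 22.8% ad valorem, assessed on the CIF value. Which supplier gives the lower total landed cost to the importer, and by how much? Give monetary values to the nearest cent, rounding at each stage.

Supplier A (FOB):
CIF value = FOB price + freight + insurance = 319694.44 + 5774.36 + 381.46 = 325850.26
Import duty = 325850.26 × 22.8% = 74293.86
Buyer bears (A): 5774.36 + 381.46 + 866.79 + 453.75 + 1106.96 = 8583.32
Landed cost (A) = invoice 319694.44 + 8583.32 + duty 74293.86 = 402571.62
Supplier B (CFR):
CIF value = CFR price + insurance = 287952.15 + 381.46 = 288333.61
Import duty = 288333.61 × 22.8% = 65740.06
Buyer bears (B): 381.46 + 866.79 + 453.75 + 1106.96 = 2808.96
Landed cost (B) = invoice 287952.15 + 2808.96 + duty 65740.06 = 356501.17
Difference = |402571.62 − 356501.17| = 46070.45

Supplier B is cheaper by USD 46070.45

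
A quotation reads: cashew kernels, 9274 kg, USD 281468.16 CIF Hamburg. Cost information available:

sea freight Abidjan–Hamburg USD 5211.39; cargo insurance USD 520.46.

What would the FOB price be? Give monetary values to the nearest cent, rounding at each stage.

From CIF to FOB, the seller no longer bears: freight, insurance.
FOB price = 281468.16 − 5211.39 − 520.46 = 275736.31

FOB price: USD 275736.31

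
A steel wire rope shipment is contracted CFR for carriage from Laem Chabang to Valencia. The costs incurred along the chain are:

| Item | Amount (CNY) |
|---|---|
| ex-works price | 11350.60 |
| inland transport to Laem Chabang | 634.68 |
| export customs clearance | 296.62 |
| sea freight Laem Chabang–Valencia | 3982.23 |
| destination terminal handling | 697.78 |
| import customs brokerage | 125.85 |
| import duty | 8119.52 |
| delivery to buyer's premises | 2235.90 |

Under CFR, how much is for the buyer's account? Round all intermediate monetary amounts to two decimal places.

CFR: the seller pays costs through ocean freight to the destination port, but not insurance.
Seller's account: goods 11350.60 + inland to port 634.68 + export clearance 296.62 + freight 3982.23 = 16264.13
Buyer's account: destination terminal 697.78 + brokerage 125.85 + duty 8119.52 + delivery 2235.90 = 11179.05

Buyer's account: CNY 11179.05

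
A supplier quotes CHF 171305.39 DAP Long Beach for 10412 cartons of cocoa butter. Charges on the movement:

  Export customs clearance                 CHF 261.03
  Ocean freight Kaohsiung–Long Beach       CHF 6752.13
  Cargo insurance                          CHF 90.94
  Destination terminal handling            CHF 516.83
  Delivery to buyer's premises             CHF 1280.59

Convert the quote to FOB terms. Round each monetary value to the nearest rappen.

FOB price: CHF 162664.90

Not relevant to the conversion: export clearance — on the seller under both DAP and FOB; already in the DAP price and stays in the FOB price.
From DAP to FOB, the seller no longer bears: freight, insurance, destination terminal, delivery.
FOB price = 171305.39 − 6752.13 − 90.94 − 516.83 − 1280.59 = 162664.90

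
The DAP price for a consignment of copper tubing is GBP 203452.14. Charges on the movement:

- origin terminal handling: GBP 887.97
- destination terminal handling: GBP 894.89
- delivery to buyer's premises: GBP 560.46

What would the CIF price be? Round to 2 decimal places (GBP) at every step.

Not relevant to the conversion: origin terminal — on the seller under both DAP and CIF; already in the DAP price and stays in the CIF price.
From DAP to CIF, the seller no longer bears: destination terminal, delivery.
CIF price = 203452.14 − 894.89 − 560.46 = 201996.79

CIF price: GBP 201996.79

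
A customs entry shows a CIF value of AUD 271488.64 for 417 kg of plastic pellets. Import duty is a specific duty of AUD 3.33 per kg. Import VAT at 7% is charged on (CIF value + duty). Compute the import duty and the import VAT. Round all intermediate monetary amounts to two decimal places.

Import duty: AUD 1388.61; import VAT: AUD 19101.41

Import duty = 417 × 3.33 = 1388.61
VAT base = CIF + duty = 271488.64 + 1388.61 = 272877.25
Import VAT = 272877.25 × 7% = 19101.41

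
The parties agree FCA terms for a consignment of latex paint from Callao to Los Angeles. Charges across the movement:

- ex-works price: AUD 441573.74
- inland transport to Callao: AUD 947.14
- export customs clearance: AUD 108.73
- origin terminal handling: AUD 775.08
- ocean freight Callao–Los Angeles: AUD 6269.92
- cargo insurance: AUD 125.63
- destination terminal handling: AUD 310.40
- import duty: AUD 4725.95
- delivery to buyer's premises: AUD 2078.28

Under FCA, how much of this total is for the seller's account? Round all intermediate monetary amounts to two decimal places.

FCA: the seller delivers export-cleared goods to the carrier; the buyer bears costs from that point.
Seller's account: goods 441573.74 + inland to port 947.14 + export clearance 108.73 = 442629.61
Buyer's account: origin terminal 775.08 + freight 6269.92 + insurance 125.63 + destination terminal 310.40 + duty 4725.95 + delivery 2078.28 = 14285.26

Seller's account: AUD 442629.61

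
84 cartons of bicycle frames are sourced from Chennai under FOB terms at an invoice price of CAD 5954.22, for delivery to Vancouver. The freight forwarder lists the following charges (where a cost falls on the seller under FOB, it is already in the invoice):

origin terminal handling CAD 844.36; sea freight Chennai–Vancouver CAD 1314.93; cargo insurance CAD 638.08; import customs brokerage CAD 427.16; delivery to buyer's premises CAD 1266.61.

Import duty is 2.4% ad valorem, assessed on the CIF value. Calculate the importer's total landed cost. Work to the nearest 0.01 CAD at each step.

Total landed cost: CAD 9790.77

FOB: the seller bears costs until goods are on board at the origin port; the buyer bears freight, insurance and all costs thereafter.
Already in the invoice (seller's account under FOB): origin terminal — exclude.
CIF value = FOB price + freight + insurance = 5954.22 + 1314.93 + 638.08 = 7907.23
Import duty = 7907.23 × 2.4% = 189.77
Buyer bears: freight 1314.93 + insurance 638.08 + brokerage 427.16 + delivery 1266.61 + duty 189.77 = 3836.55
Landed cost = invoice 5954.22 + 3836.55 = 9790.77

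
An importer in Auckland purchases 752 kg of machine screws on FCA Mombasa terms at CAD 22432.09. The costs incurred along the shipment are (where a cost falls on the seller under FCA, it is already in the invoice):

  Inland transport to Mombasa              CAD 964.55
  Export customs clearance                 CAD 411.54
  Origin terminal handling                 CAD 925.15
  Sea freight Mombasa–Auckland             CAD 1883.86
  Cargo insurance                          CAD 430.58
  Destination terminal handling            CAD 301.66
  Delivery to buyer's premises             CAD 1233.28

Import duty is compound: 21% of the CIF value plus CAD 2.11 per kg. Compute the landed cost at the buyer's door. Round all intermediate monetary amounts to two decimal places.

Total landed cost: CAD 34184.39

FCA: the seller delivers export-cleared goods to the carrier; the buyer bears costs from that point.
Already in the invoice (seller's account under FCA): inland to port, export clearance — exclude.
CIF value = FCA price + origin terminal + freight + insurance = 22432.09 + 925.15 + 1883.86 + 430.58 = 25671.68
Ad valorem component: 25671.68 × 21% = 5391.05
Specific component: 752 × 2.11 = 1586.72
Import duty = 5391.05 + 1586.72 = 6977.77
Buyer bears: origin terminal 925.15 + freight 1883.86 + insurance 430.58 + destination terminal 301.66 + delivery 1233.28 + duty 6977.77 = 11752.30
Landed cost = invoice 22432.09 + 11752.30 = 34184.39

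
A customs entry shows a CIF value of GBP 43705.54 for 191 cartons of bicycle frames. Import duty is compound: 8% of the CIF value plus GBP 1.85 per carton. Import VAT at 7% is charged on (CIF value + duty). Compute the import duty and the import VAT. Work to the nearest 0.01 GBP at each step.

Ad valorem component: 43705.54 × 8% = 3496.44
Specific component: 191 × 1.85 = 353.35
Import duty = 3496.44 + 353.35 = 3849.79
VAT base = CIF + duty = 43705.54 + 3849.79 = 47555.33
Import VAT = 47555.33 × 7% = 3328.87

Import duty: GBP 3849.79; import VAT: GBP 3328.87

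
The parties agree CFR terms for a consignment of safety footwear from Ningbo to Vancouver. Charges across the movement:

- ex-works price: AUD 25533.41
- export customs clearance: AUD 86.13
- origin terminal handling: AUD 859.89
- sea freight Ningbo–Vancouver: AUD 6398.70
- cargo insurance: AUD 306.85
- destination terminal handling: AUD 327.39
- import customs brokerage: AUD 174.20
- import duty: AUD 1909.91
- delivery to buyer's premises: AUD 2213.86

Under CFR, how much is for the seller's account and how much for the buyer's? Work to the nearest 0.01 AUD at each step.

Seller: AUD 32878.13; buyer: AUD 4932.21

CFR: the seller pays costs through ocean freight to the destination port, but not insurance.
Seller's account: goods 25533.41 + export clearance 86.13 + origin terminal 859.89 + freight 6398.70 = 32878.13
Buyer's account: insurance 306.85 + destination terminal 327.39 + brokerage 174.20 + duty 1909.91 + delivery 2213.86 = 4932.21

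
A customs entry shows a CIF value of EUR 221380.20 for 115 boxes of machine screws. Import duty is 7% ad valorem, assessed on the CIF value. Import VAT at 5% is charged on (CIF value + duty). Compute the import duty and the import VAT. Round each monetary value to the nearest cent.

Import duty: EUR 15496.61; import VAT: EUR 11843.84

Import duty = 221380.20 × 7% = 15496.61
VAT base = CIF + duty = 221380.20 + 15496.61 = 236876.81
Import VAT = 236876.81 × 5% = 11843.84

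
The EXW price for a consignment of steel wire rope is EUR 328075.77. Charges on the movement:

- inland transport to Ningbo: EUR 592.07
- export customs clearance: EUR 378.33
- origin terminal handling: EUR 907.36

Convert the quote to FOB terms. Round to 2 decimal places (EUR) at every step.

From EXW to FOB, the seller additionally bears: inland to port, export clearance, origin terminal.
FOB price = 328075.77 + 592.07 + 378.33 + 907.36 = 329953.53

FOB price: EUR 329953.53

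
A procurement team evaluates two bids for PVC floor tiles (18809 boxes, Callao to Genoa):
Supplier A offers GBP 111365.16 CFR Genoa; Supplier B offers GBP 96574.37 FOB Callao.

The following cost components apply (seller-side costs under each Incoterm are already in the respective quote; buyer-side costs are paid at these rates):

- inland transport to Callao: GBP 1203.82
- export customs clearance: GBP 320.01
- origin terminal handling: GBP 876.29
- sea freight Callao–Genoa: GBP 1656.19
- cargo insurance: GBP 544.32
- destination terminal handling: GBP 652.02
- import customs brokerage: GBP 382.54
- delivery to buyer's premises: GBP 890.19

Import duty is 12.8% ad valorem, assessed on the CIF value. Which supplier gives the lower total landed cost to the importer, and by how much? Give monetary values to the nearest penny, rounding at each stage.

Supplier A (CFR):
CIF value = CFR price + insurance = 111365.16 + 544.32 = 111909.48
Import duty = 111909.48 × 12.8% = 14324.41
Buyer bears (A): 544.32 + 652.02 + 382.54 + 890.19 = 2469.07
Landed cost (A) = invoice 111365.16 + 2469.07 + duty 14324.41 = 128158.64
Supplier B (FOB):
CIF value = FOB price + freight + insurance = 96574.37 + 1656.19 + 544.32 = 98774.88
Import duty = 98774.88 × 12.8% = 12643.18
Buyer bears (B): 1656.19 + 544.32 + 652.02 + 382.54 + 890.19 = 4125.26
Landed cost (B) = invoice 96574.37 + 4125.26 + duty 12643.18 = 113342.81
Difference = |128158.64 − 113342.81| = 14815.83

Supplier B is cheaper by GBP 14815.83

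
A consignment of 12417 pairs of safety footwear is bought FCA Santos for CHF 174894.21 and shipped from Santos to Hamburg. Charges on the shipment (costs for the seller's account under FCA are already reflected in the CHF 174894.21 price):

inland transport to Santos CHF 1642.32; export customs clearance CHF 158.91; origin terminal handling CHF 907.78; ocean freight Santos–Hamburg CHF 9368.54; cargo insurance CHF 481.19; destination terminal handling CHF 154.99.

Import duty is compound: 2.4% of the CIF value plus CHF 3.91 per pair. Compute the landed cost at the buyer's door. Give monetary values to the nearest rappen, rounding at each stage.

FCA: the seller delivers export-cleared goods to the carrier; the buyer bears costs from that point.
Already in the invoice (seller's account under FCA): inland to port, export clearance — exclude.
CIF value = FCA price + origin terminal + freight + insurance = 174894.21 + 907.78 + 9368.54 + 481.19 = 185651.72
Ad valorem component: 185651.72 × 2.4% = 4455.64
Specific component: 12417 × 3.91 = 48550.47
Import duty = 4455.64 + 48550.47 = 53006.11
Buyer bears: origin terminal 907.78 + freight 9368.54 + insurance 481.19 + destination terminal 154.99 + duty 53006.11 = 63918.61
Landed cost = invoice 174894.21 + 63918.61 = 238812.82

Total landed cost: CHF 238812.82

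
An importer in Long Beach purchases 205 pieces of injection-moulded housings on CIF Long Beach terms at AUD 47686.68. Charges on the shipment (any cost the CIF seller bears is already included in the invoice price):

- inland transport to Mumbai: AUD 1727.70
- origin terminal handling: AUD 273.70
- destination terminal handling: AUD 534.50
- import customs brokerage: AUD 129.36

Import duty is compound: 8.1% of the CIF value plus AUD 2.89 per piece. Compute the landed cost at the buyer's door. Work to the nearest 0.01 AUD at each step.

CIF: the seller pays costs through ocean freight and marine insurance to the destination port.
Already in the invoice (seller's account under CIF): inland to port, origin terminal — exclude.
The CIF price already equals the CIF value: 47686.68
Ad valorem component: 47686.68 × 8.1% = 3862.62
Specific component: 205 × 2.89 = 592.45
Import duty = 3862.62 + 592.45 = 4455.07
Buyer bears: destination terminal 534.50 + brokerage 129.36 + duty 4455.07 = 5118.93
Landed cost = invoice 47686.68 + 5118.93 = 52805.61

Total landed cost: AUD 52805.61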